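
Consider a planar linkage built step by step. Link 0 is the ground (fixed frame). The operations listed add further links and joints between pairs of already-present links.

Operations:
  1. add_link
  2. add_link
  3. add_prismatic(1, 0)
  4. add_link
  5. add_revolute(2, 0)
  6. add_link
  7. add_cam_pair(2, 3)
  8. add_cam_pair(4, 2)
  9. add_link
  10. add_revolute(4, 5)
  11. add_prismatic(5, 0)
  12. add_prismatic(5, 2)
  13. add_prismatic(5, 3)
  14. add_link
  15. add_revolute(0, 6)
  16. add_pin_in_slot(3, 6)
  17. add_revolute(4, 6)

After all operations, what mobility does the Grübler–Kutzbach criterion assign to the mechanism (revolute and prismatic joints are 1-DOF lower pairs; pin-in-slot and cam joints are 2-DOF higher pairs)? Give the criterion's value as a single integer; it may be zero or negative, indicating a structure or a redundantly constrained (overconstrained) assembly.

M = -1

(L,J1,J2)=(1,0,0); link0 fixed
link1: (2,0,0)
link2: (3,0,0)
P 1-0 [J1]: (3,1,0)
link3: (4,1,0)
R 2-0 [J1]: (4,2,0)
link4: (5,2,0)
C 2-3 [J2]: (5,2,1)
C 4-2 [J2]: (5,2,2)
link5: (6,2,2)
R 4-5 [J1]: (6,3,2)
P 5-0 [J1]: (6,4,2)
P 5-2 [J1]: (6,5,2)
P 5-3 [J1]: (6,6,2)
link6: (7,6,2)
R 0-6 [J1]: (7,7,2)
PS 3-6 [J2]: (7,7,3)
R 4-6 [J1]: (7,8,3)
Grübler: 3·6 − 2·8 − 3 = -1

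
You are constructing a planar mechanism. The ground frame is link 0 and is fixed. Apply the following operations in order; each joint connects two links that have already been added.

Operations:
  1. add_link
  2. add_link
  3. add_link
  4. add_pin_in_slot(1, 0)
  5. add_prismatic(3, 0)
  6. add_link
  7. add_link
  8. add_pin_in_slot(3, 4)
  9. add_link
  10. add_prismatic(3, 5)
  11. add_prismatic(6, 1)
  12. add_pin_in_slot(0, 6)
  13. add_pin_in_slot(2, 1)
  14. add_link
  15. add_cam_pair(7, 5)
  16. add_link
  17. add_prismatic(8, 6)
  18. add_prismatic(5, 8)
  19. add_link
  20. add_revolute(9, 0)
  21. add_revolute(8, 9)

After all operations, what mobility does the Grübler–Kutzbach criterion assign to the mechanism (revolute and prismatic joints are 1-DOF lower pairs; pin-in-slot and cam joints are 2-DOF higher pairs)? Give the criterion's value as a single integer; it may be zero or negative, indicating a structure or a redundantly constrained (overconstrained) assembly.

M = 8

[1;0;0] (link 0 is ground)
L+ [2;0;0]
L+ [3;0;0]
L+ [4;0;0]
PS(1,0)∈J2 [4;0;1]
P(3,0)∈J1 [4;1;1]
L+ [5;1;1]
L+ [6;1;1]
PS(3,4)∈J2 [6;1;2]
L+ [7;1;2]
P(3,5)∈J1 [7;2;2]
P(6,1)∈J1 [7;3;2]
PS(0,6)∈J2 [7;3;3]
PS(2,1)∈J2 [7;3;4]
L+ [8;3;4]
C(7,5)∈J2 [8;3;5]
L+ [9;3;5]
P(8,6)∈J1 [9;4;5]
P(5,8)∈J1 [9;5;5]
L+ [10;5;5]
R(9,0)∈J1 [10;6;5]
R(8,9)∈J1 [10;7;5]
mobility = 27 − 14 − 5 = 8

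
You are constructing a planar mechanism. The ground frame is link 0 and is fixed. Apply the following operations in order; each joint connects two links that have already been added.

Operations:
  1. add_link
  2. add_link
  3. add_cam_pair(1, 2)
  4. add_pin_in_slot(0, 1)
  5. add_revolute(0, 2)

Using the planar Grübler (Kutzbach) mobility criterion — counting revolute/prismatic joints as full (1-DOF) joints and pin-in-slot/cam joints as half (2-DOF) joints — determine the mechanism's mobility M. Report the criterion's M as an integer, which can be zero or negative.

L=1 J1=0 J2=0
add link → L=2 J1=0 J2=0
add link → L=3 J1=0 J2=0
C@1,2 dof=2 J2 → L=3 J1=0 J2=1
PS@0,1 dof=2 J2 → L=3 J1=0 J2=2
R@0,2 dof=1 J1 → L=3 J1=1 J2=2
M=3(L−1)−2J1−J2=3·2−2·1−2=2

M = 2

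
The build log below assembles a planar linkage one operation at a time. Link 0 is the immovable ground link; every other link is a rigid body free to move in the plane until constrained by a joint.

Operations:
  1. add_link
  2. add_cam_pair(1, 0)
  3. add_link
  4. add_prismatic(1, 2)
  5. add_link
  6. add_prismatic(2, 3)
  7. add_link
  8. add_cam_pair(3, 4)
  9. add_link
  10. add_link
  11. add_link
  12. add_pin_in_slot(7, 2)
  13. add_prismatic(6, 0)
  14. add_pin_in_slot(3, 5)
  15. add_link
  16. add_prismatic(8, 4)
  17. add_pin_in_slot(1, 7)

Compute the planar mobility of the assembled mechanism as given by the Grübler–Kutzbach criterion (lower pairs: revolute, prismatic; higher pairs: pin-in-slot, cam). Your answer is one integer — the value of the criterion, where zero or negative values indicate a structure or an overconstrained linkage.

(L,J1,J2)=(1,0,0); link0 fixed
link1: (2,0,0)
C 1-0 [J2]: (2,0,1)
link2: (3,0,1)
P 1-2 [J1]: (3,1,1)
link3: (4,1,1)
P 2-3 [J1]: (4,2,1)
link4: (5,2,1)
C 3-4 [J2]: (5,2,2)
link5: (6,2,2)
link6: (7,2,2)
link7: (8,2,2)
PS 7-2 [J2]: (8,2,3)
P 6-0 [J1]: (8,3,3)
PS 3-5 [J2]: (8,3,4)
link8: (9,3,4)
P 8-4 [J1]: (9,4,4)
PS 1-7 [J2]: (9,4,5)
Grübler: 3·8 − 2·4 − 5 = 11

M = 11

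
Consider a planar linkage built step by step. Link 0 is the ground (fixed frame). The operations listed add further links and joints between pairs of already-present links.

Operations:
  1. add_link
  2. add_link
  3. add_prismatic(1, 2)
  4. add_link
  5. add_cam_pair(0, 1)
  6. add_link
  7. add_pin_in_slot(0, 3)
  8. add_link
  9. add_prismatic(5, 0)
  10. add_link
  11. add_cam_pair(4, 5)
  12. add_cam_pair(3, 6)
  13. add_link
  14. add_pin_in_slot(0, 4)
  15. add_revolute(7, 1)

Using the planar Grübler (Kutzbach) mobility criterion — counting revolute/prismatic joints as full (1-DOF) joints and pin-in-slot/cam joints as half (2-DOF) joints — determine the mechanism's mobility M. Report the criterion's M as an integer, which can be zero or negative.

link 0 = ground. State L|J1|J2 = 1|0|0
+link1  2|0|0
+link2  3|0|0
P(1,2) f=1→J1  3|1|0
+link3  4|1|0
C(0,1) f=2→J2  4|1|1
+link4  5|1|1
PS(0,3) f=2→J2  5|1|2
+link5  6|1|2
P(5,0) f=1→J1  6|2|2
+link6  7|2|2
C(4,5) f=2→J2  7|2|3
C(3,6) f=2→J2  7|2|4
+link7  8|2|4
PS(0,4) f=2→J2  8|2|5
R(7,1) f=1→J1  8|3|5
M = 3(8−1)−2·3−5 = 21−6−5 = 10

M = 10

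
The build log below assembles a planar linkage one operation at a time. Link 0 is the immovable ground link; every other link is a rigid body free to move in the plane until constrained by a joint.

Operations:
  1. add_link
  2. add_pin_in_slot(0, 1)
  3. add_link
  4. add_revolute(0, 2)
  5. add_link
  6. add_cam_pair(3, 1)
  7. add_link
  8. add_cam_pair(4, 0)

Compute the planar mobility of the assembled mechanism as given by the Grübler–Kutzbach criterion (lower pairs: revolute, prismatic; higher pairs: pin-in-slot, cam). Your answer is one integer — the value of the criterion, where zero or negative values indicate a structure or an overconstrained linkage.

(L,J1,J2)=(1,0,0); link0 fixed
link1: (2,0,0)
PS 0-1 [J2]: (2,0,1)
link2: (3,0,1)
R 0-2 [J1]: (3,1,1)
link3: (4,1,1)
C 3-1 [J2]: (4,1,2)
link4: (5,1,2)
C 4-0 [J2]: (5,1,3)
Grübler: 3·4 − 2·1 − 3 = 7

M = 7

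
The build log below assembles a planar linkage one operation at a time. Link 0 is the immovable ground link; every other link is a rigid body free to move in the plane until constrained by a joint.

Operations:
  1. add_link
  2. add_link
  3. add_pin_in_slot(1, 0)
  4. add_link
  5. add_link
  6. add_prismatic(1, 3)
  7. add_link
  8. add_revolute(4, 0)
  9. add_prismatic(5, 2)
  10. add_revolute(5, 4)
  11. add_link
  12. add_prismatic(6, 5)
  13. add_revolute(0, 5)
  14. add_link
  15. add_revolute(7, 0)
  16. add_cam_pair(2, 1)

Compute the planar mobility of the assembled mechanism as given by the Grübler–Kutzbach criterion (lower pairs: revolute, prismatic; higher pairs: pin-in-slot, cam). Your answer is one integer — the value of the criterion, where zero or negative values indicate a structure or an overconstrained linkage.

M = 5

ground; <1,0,0>
#1 <2,0,0>
#2 <3,0,0>
PS:1↔0 J2 <3,0,1>
#3 <4,0,1>
#4 <5,0,1>
P:1↔3 J1 <5,1,1>
#5 <6,1,1>
R:4↔0 J1 <6,2,1>
P:5↔2 J1 <6,3,1>
R:5↔4 J1 <6,4,1>
#6 <7,4,1>
P:6↔5 J1 <7,5,1>
R:0↔5 J1 <7,6,1>
#7 <8,6,1>
R:7↔0 J1 <8,7,1>
C:2↔1 J2 <8,7,2>
3×7 − 2×7 − 1×2 = 5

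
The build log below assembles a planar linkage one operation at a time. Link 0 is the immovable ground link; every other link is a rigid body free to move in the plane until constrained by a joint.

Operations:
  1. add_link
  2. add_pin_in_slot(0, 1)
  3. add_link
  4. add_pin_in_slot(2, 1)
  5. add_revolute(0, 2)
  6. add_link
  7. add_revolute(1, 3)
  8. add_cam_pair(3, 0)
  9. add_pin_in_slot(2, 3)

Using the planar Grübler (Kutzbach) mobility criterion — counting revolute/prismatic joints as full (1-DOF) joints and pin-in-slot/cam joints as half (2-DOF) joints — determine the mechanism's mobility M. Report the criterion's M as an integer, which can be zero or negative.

M = 1

link 0 = ground. State L|J1|J2 = 1|0|0
+link1  2|0|0
PS(0,1) f=2→J2  2|0|1
+link2  3|0|1
PS(2,1) f=2→J2  3|0|2
R(0,2) f=1→J1  3|1|2
+link3  4|1|2
R(1,3) f=1→J1  4|2|2
C(3,0) f=2→J2  4|2|3
PS(2,3) f=2→J2  4|2|4
M = 3(4−1)−2·2−4 = 9−4−4 = 1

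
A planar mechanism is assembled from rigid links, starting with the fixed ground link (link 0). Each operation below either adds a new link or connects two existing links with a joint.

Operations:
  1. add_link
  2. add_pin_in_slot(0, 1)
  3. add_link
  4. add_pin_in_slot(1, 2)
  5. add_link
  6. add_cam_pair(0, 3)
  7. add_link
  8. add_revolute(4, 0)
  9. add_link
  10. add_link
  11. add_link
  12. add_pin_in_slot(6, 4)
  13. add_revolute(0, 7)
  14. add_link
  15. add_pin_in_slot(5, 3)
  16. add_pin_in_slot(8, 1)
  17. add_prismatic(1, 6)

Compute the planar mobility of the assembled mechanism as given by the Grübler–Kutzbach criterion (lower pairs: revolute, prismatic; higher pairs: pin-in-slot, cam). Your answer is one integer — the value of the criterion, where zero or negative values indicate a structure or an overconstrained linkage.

[1;0;0] (link 0 is ground)
L+ [2;0;0]
PS(0,1)∈J2 [2;0;1]
L+ [3;0;1]
PS(1,2)∈J2 [3;0;2]
L+ [4;0;2]
C(0,3)∈J2 [4;0;3]
L+ [5;0;3]
R(4,0)∈J1 [5;1;3]
L+ [6;1;3]
L+ [7;1;3]
L+ [8;1;3]
PS(6,4)∈J2 [8;1;4]
R(0,7)∈J1 [8;2;4]
L+ [9;2;4]
PS(5,3)∈J2 [9;2;5]
PS(8,1)∈J2 [9;2;6]
P(1,6)∈J1 [9;3;6]
mobility = 24 − 6 − 6 = 12

M = 12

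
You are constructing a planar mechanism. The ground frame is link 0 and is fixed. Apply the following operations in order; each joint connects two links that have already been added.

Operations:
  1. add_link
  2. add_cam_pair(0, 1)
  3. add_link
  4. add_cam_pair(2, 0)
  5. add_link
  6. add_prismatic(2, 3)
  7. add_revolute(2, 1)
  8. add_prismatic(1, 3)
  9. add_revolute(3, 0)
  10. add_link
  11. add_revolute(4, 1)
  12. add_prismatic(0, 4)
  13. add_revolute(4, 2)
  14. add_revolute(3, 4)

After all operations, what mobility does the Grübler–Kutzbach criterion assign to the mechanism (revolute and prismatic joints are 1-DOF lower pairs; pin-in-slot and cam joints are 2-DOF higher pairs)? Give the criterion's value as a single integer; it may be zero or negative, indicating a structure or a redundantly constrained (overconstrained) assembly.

M = -6

L=1 J1=0 J2=0
add link → L=2 J1=0 J2=0
C@0,1 dof=2 J2 → L=2 J1=0 J2=1
add link → L=3 J1=0 J2=1
C@2,0 dof=2 J2 → L=3 J1=0 J2=2
add link → L=4 J1=0 J2=2
P@2,3 dof=1 J1 → L=4 J1=1 J2=2
R@2,1 dof=1 J1 → L=4 J1=2 J2=2
P@1,3 dof=1 J1 → L=4 J1=3 J2=2
R@3,0 dof=1 J1 → L=4 J1=4 J2=2
add link → L=5 J1=4 J2=2
R@4,1 dof=1 J1 → L=5 J1=5 J2=2
P@0,4 dof=1 J1 → L=5 J1=6 J2=2
R@4,2 dof=1 J1 → L=5 J1=7 J2=2
R@3,4 dof=1 J1 → L=5 J1=8 J2=2
M=3(L−1)−2J1−J2=3·4−2·8−2=-6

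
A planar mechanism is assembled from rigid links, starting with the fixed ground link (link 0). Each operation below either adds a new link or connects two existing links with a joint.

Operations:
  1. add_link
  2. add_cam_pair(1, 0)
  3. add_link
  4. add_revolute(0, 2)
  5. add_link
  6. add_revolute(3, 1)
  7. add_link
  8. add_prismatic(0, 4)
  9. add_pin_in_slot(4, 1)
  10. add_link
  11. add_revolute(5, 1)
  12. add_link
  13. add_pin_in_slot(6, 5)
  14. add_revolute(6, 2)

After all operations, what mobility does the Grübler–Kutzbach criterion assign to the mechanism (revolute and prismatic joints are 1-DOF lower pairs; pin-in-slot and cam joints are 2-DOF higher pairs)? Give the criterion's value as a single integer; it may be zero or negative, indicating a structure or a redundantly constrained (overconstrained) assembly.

ground; <1,0,0>
#1 <2,0,0>
C:1↔0 J2 <2,0,1>
#2 <3,0,1>
R:0↔2 J1 <3,1,1>
#3 <4,1,1>
R:3↔1 J1 <4,2,1>
#4 <5,2,1>
P:0↔4 J1 <5,3,1>
PS:4↔1 J2 <5,3,2>
#5 <6,3,2>
R:5↔1 J1 <6,4,2>
#6 <7,4,2>
PS:6↔5 J2 <7,4,3>
R:6↔2 J1 <7,5,3>
3×6 − 2×5 − 1×3 = 5

M = 5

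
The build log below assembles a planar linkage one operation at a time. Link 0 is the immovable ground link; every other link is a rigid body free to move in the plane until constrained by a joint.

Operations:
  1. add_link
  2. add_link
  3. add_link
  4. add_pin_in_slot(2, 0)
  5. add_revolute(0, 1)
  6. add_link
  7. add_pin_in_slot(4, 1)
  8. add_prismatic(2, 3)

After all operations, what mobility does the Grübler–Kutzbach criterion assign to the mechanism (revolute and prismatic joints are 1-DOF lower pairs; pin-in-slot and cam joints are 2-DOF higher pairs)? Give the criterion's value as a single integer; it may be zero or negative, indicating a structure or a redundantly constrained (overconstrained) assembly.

[1;0;0] (link 0 is ground)
L+ [2;0;0]
L+ [3;0;0]
L+ [4;0;0]
PS(2,0)∈J2 [4;0;1]
R(0,1)∈J1 [4;1;1]
L+ [5;1;1]
PS(4,1)∈J2 [5;1;2]
P(2,3)∈J1 [5;2;2]
mobility = 12 − 4 − 2 = 6

M = 6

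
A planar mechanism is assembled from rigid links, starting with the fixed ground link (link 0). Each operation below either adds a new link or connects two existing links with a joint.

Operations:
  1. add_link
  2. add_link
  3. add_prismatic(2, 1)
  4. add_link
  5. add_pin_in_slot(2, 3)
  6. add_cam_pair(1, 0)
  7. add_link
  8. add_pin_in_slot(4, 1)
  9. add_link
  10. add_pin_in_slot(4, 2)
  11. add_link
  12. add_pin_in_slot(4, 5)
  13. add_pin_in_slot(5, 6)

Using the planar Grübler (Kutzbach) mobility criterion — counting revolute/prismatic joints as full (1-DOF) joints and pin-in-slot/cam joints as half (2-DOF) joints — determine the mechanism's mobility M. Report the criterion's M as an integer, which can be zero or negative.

[1;0;0] (link 0 is ground)
L+ [2;0;0]
L+ [3;0;0]
P(2,1)∈J1 [3;1;0]
L+ [4;1;0]
PS(2,3)∈J2 [4;1;1]
C(1,0)∈J2 [4;1;2]
L+ [5;1;2]
PS(4,1)∈J2 [5;1;3]
L+ [6;1;3]
PS(4,2)∈J2 [6;1;4]
L+ [7;1;4]
PS(4,5)∈J2 [7;1;5]
PS(5,6)∈J2 [7;1;6]
mobility = 18 − 2 − 6 = 10

M = 10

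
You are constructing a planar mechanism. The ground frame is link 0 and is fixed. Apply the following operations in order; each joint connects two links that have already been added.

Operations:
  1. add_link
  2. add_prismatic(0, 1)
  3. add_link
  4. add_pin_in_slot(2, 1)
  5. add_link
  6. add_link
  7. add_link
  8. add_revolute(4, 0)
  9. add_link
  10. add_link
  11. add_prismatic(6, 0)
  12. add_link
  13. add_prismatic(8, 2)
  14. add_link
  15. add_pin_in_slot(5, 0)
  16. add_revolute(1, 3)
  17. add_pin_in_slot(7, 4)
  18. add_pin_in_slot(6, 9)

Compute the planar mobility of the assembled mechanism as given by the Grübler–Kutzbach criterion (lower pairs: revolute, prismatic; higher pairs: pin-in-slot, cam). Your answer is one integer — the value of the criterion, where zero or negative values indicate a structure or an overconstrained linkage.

M = 13

[1;0;0] (link 0 is ground)
L+ [2;0;0]
P(0,1)∈J1 [2;1;0]
L+ [3;1;0]
PS(2,1)∈J2 [3;1;1]
L+ [4;1;1]
L+ [5;1;1]
L+ [6;1;1]
R(4,0)∈J1 [6;2;1]
L+ [7;2;1]
L+ [8;2;1]
P(6,0)∈J1 [8;3;1]
L+ [9;3;1]
P(8,2)∈J1 [9;4;1]
L+ [10;4;1]
PS(5,0)∈J2 [10;4;2]
R(1,3)∈J1 [10;5;2]
PS(7,4)∈J2 [10;5;3]
PS(6,9)∈J2 [10;5;4]
mobility = 27 − 10 − 4 = 13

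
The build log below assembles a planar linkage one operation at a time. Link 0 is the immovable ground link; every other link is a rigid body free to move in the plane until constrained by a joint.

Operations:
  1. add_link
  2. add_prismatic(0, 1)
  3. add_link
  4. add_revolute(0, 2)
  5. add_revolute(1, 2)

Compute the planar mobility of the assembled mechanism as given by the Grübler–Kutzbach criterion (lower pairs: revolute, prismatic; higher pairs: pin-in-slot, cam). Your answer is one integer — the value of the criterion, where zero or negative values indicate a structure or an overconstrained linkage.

[1;0;0] (link 0 is ground)
L+ [2;0;0]
P(0,1)∈J1 [2;1;0]
L+ [3;1;0]
R(0,2)∈J1 [3;2;0]
R(1,2)∈J1 [3;3;0]
mobility = 6 − 6 − 0 = 0

M = 0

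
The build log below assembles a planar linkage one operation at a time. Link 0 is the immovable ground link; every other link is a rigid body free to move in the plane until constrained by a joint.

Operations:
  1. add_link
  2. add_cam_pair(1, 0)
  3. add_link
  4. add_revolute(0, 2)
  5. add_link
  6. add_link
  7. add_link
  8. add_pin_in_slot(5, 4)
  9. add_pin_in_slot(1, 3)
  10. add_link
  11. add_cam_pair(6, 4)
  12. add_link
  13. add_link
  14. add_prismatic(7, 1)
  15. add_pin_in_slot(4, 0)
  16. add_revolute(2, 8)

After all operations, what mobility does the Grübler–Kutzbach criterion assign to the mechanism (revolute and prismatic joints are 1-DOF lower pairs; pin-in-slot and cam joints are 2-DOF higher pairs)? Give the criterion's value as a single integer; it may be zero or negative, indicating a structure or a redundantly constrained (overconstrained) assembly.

M = 13

L=1 J1=0 J2=0
add link → L=2 J1=0 J2=0
C@1,0 dof=2 J2 → L=2 J1=0 J2=1
add link → L=3 J1=0 J2=1
R@0,2 dof=1 J1 → L=3 J1=1 J2=1
add link → L=4 J1=1 J2=1
add link → L=5 J1=1 J2=1
add link → L=6 J1=1 J2=1
PS@5,4 dof=2 J2 → L=6 J1=1 J2=2
PS@1,3 dof=2 J2 → L=6 J1=1 J2=3
add link → L=7 J1=1 J2=3
C@6,4 dof=2 J2 → L=7 J1=1 J2=4
add link → L=8 J1=1 J2=4
add link → L=9 J1=1 J2=4
P@7,1 dof=1 J1 → L=9 J1=2 J2=4
PS@4,0 dof=2 J2 → L=9 J1=2 J2=5
R@2,8 dof=1 J1 → L=9 J1=3 J2=5
M=3(L−1)−2J1−J2=3·8−2·3−5=13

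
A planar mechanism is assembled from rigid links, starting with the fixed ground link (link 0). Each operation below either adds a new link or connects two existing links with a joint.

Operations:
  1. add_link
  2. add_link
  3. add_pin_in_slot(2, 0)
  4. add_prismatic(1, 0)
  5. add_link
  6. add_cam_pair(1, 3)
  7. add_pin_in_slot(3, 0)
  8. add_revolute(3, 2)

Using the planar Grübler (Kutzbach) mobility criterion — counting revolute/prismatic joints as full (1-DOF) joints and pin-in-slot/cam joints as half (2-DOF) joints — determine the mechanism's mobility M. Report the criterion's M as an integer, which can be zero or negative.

link 0 = ground. State L|J1|J2 = 1|0|0
+link1  2|0|0
+link2  3|0|0
PS(2,0) f=2→J2  3|0|1
P(1,0) f=1→J1  3|1|1
+link3  4|1|1
C(1,3) f=2→J2  4|1|2
PS(3,0) f=2→J2  4|1|3
R(3,2) f=1→J1  4|2|3
M = 3(4−1)−2·2−3 = 9−4−3 = 2

M = 2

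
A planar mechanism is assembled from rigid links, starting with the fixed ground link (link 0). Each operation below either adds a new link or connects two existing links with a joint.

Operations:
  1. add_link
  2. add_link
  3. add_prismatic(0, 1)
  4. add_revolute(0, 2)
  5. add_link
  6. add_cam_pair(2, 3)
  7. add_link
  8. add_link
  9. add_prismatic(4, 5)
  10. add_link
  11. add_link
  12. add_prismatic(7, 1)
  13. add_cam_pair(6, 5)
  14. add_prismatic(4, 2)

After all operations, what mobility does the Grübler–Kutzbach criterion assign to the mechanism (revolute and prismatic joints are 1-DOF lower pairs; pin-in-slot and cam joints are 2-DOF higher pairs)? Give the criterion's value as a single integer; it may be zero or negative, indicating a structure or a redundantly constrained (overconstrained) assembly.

L=1 J1=0 J2=0
add link → L=2 J1=0 J2=0
add link → L=3 J1=0 J2=0
P@0,1 dof=1 J1 → L=3 J1=1 J2=0
R@0,2 dof=1 J1 → L=3 J1=2 J2=0
add link → L=4 J1=2 J2=0
C@2,3 dof=2 J2 → L=4 J1=2 J2=1
add link → L=5 J1=2 J2=1
add link → L=6 J1=2 J2=1
P@4,5 dof=1 J1 → L=6 J1=3 J2=1
add link → L=7 J1=3 J2=1
add link → L=8 J1=3 J2=1
P@7,1 dof=1 J1 → L=8 J1=4 J2=1
C@6,5 dof=2 J2 → L=8 J1=4 J2=2
P@4,2 dof=1 J1 → L=8 J1=5 J2=2
M=3(L−1)−2J1−J2=3·7−2·5−2=9

M = 9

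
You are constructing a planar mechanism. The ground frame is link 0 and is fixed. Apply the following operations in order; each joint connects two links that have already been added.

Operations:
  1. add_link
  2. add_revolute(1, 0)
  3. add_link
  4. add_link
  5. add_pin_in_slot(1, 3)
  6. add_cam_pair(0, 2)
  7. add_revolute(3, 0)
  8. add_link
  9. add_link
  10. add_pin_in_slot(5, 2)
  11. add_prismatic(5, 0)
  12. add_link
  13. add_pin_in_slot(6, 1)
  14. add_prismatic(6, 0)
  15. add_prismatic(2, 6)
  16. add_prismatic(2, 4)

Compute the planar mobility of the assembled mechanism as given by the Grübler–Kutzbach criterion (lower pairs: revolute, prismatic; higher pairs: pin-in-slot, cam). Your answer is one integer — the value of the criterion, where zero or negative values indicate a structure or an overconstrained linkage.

[1;0;0] (link 0 is ground)
L+ [2;0;0]
R(1,0)∈J1 [2;1;0]
L+ [3;1;0]
L+ [4;1;0]
PS(1,3)∈J2 [4;1;1]
C(0,2)∈J2 [4;1;2]
R(3,0)∈J1 [4;2;2]
L+ [5;2;2]
L+ [6;2;2]
PS(5,2)∈J2 [6;2;3]
P(5,0)∈J1 [6;3;3]
L+ [7;3;3]
PS(6,1)∈J2 [7;3;4]
P(6,0)∈J1 [7;4;4]
P(2,6)∈J1 [7;5;4]
P(2,4)∈J1 [7;6;4]
mobility = 18 − 12 − 4 = 2

M = 2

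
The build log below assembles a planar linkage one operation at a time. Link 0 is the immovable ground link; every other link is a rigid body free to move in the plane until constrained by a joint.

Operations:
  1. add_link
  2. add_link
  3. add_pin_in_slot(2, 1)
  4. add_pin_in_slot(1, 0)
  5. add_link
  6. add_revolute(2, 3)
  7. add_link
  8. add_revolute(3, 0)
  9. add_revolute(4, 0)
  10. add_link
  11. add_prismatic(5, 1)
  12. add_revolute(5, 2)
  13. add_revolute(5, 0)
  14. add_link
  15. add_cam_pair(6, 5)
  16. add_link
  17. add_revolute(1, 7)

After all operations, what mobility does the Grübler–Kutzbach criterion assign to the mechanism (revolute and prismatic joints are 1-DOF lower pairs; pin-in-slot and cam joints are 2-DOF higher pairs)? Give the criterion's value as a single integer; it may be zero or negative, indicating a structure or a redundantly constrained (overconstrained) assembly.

M = 4

[1;0;0] (link 0 is ground)
L+ [2;0;0]
L+ [3;0;0]
PS(2,1)∈J2 [3;0;1]
PS(1,0)∈J2 [3;0;2]
L+ [4;0;2]
R(2,3)∈J1 [4;1;2]
L+ [5;1;2]
R(3,0)∈J1 [5;2;2]
R(4,0)∈J1 [5;3;2]
L+ [6;3;2]
P(5,1)∈J1 [6;4;2]
R(5,2)∈J1 [6;5;2]
R(5,0)∈J1 [6;6;2]
L+ [7;6;2]
C(6,5)∈J2 [7;6;3]
L+ [8;6;3]
R(1,7)∈J1 [8;7;3]
mobility = 21 − 14 − 3 = 4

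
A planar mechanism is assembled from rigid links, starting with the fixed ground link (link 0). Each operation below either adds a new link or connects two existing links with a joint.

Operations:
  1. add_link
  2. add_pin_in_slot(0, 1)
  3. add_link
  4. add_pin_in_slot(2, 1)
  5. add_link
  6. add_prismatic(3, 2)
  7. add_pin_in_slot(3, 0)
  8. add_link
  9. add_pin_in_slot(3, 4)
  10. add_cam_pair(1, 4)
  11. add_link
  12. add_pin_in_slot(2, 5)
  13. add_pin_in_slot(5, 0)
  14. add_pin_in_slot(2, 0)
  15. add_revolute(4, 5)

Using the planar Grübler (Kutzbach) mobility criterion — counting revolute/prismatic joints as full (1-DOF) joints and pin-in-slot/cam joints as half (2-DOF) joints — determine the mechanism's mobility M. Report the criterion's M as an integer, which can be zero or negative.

M = 3

ground; <1,0,0>
#1 <2,0,0>
PS:0↔1 J2 <2,0,1>
#2 <3,0,1>
PS:2↔1 J2 <3,0,2>
#3 <4,0,2>
P:3↔2 J1 <4,1,2>
PS:3↔0 J2 <4,1,3>
#4 <5,1,3>
PS:3↔4 J2 <5,1,4>
C:1↔4 J2 <5,1,5>
#5 <6,1,5>
PS:2↔5 J2 <6,1,6>
PS:5↔0 J2 <6,1,7>
PS:2↔0 J2 <6,1,8>
R:4↔5 J1 <6,2,8>
3×5 − 2×2 − 1×8 = 3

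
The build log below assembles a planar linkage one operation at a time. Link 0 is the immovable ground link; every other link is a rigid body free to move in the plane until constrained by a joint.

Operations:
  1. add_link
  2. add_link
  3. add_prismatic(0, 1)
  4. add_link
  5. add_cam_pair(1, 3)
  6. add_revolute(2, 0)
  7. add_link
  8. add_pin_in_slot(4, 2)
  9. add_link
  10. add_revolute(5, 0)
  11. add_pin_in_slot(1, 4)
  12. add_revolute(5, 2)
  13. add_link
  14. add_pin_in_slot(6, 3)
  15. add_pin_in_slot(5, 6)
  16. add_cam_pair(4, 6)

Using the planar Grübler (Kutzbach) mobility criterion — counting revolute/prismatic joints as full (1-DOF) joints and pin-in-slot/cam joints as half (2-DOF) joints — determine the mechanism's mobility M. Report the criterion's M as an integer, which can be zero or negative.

M = 4

(L,J1,J2)=(1,0,0); link0 fixed
link1: (2,0,0)
link2: (3,0,0)
P 0-1 [J1]: (3,1,0)
link3: (4,1,0)
C 1-3 [J2]: (4,1,1)
R 2-0 [J1]: (4,2,1)
link4: (5,2,1)
PS 4-2 [J2]: (5,2,2)
link5: (6,2,2)
R 5-0 [J1]: (6,3,2)
PS 1-4 [J2]: (6,3,3)
R 5-2 [J1]: (6,4,3)
link6: (7,4,3)
PS 6-3 [J2]: (7,4,4)
PS 5-6 [J2]: (7,4,5)
C 4-6 [J2]: (7,4,6)
Grübler: 3·6 − 2·4 − 6 = 4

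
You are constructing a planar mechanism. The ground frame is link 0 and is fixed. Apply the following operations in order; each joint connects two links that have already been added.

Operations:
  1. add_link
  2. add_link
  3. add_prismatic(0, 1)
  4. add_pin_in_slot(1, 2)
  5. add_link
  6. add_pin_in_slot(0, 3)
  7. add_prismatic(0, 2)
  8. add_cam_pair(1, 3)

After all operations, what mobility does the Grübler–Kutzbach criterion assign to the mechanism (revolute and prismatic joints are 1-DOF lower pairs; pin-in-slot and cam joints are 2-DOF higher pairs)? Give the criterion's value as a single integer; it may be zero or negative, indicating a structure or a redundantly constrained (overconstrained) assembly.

link 0 = ground. State L|J1|J2 = 1|0|0
+link1  2|0|0
+link2  3|0|0
P(0,1) f=1→J1  3|1|0
PS(1,2) f=2→J2  3|1|1
+link3  4|1|1
PS(0,3) f=2→J2  4|1|2
P(0,2) f=1→J1  4|2|2
C(1,3) f=2→J2  4|2|3
M = 3(4−1)−2·2−3 = 9−4−3 = 2

M = 2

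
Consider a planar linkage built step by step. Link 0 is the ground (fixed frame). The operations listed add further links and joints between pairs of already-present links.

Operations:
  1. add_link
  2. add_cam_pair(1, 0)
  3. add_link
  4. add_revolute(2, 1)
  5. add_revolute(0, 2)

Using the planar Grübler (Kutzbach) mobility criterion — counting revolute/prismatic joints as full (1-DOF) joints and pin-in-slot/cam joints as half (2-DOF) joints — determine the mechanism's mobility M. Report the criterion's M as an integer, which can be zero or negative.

[1;0;0] (link 0 is ground)
L+ [2;0;0]
C(1,0)∈J2 [2;0;1]
L+ [3;0;1]
R(2,1)∈J1 [3;1;1]
R(0,2)∈J1 [3;2;1]
mobility = 6 − 4 − 1 = 1

M = 1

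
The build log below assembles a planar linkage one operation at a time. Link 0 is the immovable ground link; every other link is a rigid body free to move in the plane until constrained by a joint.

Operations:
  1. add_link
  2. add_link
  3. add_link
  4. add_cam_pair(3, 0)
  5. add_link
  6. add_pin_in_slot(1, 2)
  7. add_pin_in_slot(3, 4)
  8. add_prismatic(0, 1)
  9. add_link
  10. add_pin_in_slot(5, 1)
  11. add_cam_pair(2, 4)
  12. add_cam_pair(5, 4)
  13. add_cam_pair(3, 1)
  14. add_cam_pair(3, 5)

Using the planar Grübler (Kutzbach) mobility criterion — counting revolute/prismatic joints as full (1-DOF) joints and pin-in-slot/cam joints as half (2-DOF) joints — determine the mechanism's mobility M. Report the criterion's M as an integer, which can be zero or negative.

ground; <1,0,0>
#1 <2,0,0>
#2 <3,0,0>
#3 <4,0,0>
C:3↔0 J2 <4,0,1>
#4 <5,0,1>
PS:1↔2 J2 <5,0,2>
PS:3↔4 J2 <5,0,3>
P:0↔1 J1 <5,1,3>
#5 <6,1,3>
PS:5↔1 J2 <6,1,4>
C:2↔4 J2 <6,1,5>
C:5↔4 J2 <6,1,6>
C:3↔1 J2 <6,1,7>
C:3↔5 J2 <6,1,8>
3×5 − 2×1 − 1×8 = 5

M = 5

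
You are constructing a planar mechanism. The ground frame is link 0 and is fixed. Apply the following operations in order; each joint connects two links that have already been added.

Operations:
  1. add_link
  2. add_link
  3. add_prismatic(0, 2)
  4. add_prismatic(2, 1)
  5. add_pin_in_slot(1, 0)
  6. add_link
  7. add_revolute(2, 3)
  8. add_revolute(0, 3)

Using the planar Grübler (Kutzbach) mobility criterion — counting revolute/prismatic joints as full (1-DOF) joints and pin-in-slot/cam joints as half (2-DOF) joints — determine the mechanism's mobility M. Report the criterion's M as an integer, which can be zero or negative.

M = 0

L=1 J1=0 J2=0
add link → L=2 J1=0 J2=0
add link → L=3 J1=0 J2=0
P@0,2 dof=1 J1 → L=3 J1=1 J2=0
P@2,1 dof=1 J1 → L=3 J1=2 J2=0
PS@1,0 dof=2 J2 → L=3 J1=2 J2=1
add link → L=4 J1=2 J2=1
R@2,3 dof=1 J1 → L=4 J1=3 J2=1
R@0,3 dof=1 J1 → L=4 J1=4 J2=1
M=3(L−1)−2J1−J2=3·3−2·4−1=0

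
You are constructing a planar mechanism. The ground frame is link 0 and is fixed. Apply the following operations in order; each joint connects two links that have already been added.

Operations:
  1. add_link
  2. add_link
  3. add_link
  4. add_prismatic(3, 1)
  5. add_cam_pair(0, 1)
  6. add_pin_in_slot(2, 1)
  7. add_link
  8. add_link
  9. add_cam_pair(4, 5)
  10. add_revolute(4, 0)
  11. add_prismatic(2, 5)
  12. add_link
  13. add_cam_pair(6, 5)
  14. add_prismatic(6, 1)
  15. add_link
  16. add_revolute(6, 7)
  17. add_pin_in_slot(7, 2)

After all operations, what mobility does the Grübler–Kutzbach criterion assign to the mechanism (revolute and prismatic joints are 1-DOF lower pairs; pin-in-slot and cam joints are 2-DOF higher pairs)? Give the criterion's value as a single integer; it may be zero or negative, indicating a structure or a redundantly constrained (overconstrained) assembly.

L=1 J1=0 J2=0
add link → L=2 J1=0 J2=0
add link → L=3 J1=0 J2=0
add link → L=4 J1=0 J2=0
P@3,1 dof=1 J1 → L=4 J1=1 J2=0
C@0,1 dof=2 J2 → L=4 J1=1 J2=1
PS@2,1 dof=2 J2 → L=4 J1=1 J2=2
add link → L=5 J1=1 J2=2
add link → L=6 J1=1 J2=2
C@4,5 dof=2 J2 → L=6 J1=1 J2=3
R@4,0 dof=1 J1 → L=6 J1=2 J2=3
P@2,5 dof=1 J1 → L=6 J1=3 J2=3
add link → L=7 J1=3 J2=3
C@6,5 dof=2 J2 → L=7 J1=3 J2=4
P@6,1 dof=1 J1 → L=7 J1=4 J2=4
add link → L=8 J1=4 J2=4
R@6,7 dof=1 J1 → L=8 J1=5 J2=4
PS@7,2 dof=2 J2 → L=8 J1=5 J2=5
M=3(L−1)−2J1−J2=3·7−2·5−5=6

M = 6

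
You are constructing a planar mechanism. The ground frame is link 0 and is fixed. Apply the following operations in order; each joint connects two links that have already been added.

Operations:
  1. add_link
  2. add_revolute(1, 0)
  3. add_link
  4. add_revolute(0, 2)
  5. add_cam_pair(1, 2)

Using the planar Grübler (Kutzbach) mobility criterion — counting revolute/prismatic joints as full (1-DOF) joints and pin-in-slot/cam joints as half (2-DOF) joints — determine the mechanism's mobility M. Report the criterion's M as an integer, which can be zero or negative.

ground; <1,0,0>
#1 <2,0,0>
R:1↔0 J1 <2,1,0>
#2 <3,1,0>
R:0↔2 J1 <3,2,0>
C:1↔2 J2 <3,2,1>
3×2 − 2×2 − 1×1 = 1

M = 1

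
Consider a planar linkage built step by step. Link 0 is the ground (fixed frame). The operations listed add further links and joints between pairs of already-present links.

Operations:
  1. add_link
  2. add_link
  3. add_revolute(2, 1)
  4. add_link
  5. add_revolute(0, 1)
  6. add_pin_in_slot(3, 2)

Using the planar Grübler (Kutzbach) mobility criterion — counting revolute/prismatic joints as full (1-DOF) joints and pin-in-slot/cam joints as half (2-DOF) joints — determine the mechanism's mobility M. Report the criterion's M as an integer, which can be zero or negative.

M = 4

link 0 = ground. State L|J1|J2 = 1|0|0
+link1  2|0|0
+link2  3|0|0
R(2,1) f=1→J1  3|1|0
+link3  4|1|0
R(0,1) f=1→J1  4|2|0
PS(3,2) f=2→J2  4|2|1
M = 3(4−1)−2·2−1 = 9−4−1 = 4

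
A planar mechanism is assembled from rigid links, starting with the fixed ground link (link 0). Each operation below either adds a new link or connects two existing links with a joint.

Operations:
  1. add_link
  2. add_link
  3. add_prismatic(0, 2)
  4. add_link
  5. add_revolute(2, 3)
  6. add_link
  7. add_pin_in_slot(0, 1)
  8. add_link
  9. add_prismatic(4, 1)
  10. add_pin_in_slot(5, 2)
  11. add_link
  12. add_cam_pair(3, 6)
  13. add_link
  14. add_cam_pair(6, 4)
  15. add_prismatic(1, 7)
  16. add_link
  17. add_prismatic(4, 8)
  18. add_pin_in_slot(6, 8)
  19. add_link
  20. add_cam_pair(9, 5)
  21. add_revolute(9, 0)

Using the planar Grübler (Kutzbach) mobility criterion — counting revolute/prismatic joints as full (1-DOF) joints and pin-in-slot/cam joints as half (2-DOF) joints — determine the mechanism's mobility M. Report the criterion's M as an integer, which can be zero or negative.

M = 9

ground; <1,0,0>
#1 <2,0,0>
#2 <3,0,0>
P:0↔2 J1 <3,1,0>
#3 <4,1,0>
R:2↔3 J1 <4,2,0>
#4 <5,2,0>
PS:0↔1 J2 <5,2,1>
#5 <6,2,1>
P:4↔1 J1 <6,3,1>
PS:5↔2 J2 <6,3,2>
#6 <7,3,2>
C:3↔6 J2 <7,3,3>
#7 <8,3,3>
C:6↔4 J2 <8,3,4>
P:1↔7 J1 <8,4,4>
#8 <9,4,4>
P:4↔8 J1 <9,5,4>
PS:6↔8 J2 <9,5,5>
#9 <10,5,5>
C:9↔5 J2 <10,5,6>
R:9↔0 J1 <10,6,6>
3×9 − 2×6 − 1×6 = 9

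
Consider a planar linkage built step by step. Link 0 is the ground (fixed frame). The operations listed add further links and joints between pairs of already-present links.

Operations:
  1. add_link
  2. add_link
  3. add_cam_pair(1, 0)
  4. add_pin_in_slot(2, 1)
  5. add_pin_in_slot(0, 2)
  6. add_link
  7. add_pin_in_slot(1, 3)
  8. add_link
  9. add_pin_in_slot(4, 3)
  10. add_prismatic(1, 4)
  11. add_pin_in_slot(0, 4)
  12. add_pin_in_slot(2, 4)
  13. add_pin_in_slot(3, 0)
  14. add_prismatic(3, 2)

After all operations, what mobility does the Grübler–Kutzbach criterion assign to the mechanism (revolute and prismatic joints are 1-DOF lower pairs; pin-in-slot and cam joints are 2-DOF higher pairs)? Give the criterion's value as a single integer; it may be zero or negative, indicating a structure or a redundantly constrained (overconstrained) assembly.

M = 0

L=1 J1=0 J2=0
add link → L=2 J1=0 J2=0
add link → L=3 J1=0 J2=0
C@1,0 dof=2 J2 → L=3 J1=0 J2=1
PS@2,1 dof=2 J2 → L=3 J1=0 J2=2
PS@0,2 dof=2 J2 → L=3 J1=0 J2=3
add link → L=4 J1=0 J2=3
PS@1,3 dof=2 J2 → L=4 J1=0 J2=4
add link → L=5 J1=0 J2=4
PS@4,3 dof=2 J2 → L=5 J1=0 J2=5
P@1,4 dof=1 J1 → L=5 J1=1 J2=5
PS@0,4 dof=2 J2 → L=5 J1=1 J2=6
PS@2,4 dof=2 J2 → L=5 J1=1 J2=7
PS@3,0 dof=2 J2 → L=5 J1=1 J2=8
P@3,2 dof=1 J1 → L=5 J1=2 J2=8
M=3(L−1)−2J1−J2=3·4−2·2−8=0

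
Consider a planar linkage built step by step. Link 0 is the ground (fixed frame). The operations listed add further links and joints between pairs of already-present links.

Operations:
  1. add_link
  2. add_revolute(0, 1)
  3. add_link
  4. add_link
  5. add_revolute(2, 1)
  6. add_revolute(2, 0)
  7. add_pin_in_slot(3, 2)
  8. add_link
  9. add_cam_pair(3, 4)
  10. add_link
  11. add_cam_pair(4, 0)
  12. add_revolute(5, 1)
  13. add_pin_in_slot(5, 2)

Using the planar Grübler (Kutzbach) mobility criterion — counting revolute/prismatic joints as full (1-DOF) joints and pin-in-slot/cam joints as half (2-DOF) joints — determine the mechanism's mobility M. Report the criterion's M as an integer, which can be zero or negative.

M = 3

(L,J1,J2)=(1,0,0); link0 fixed
link1: (2,0,0)
R 0-1 [J1]: (2,1,0)
link2: (3,1,0)
link3: (4,1,0)
R 2-1 [J1]: (4,2,0)
R 2-0 [J1]: (4,3,0)
PS 3-2 [J2]: (4,3,1)
link4: (5,3,1)
C 3-4 [J2]: (5,3,2)
link5: (6,3,2)
C 4-0 [J2]: (6,3,3)
R 5-1 [J1]: (6,4,3)
PS 5-2 [J2]: (6,4,4)
Grübler: 3·5 − 2·4 − 4 = 3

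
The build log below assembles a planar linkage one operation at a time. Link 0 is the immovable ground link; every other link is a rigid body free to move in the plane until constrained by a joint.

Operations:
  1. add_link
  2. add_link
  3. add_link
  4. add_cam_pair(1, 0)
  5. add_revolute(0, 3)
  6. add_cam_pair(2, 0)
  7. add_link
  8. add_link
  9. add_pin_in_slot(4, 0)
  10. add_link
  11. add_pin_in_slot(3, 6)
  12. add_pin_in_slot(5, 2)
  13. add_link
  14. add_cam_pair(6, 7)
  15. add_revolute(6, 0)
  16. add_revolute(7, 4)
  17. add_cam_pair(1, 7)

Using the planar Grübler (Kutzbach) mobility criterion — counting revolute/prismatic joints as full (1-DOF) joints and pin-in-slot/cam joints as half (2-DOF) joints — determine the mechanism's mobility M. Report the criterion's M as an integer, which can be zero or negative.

M = 8

[1;0;0] (link 0 is ground)
L+ [2;0;0]
L+ [3;0;0]
L+ [4;0;0]
C(1,0)∈J2 [4;0;1]
R(0,3)∈J1 [4;1;1]
C(2,0)∈J2 [4;1;2]
L+ [5;1;2]
L+ [6;1;2]
PS(4,0)∈J2 [6;1;3]
L+ [7;1;3]
PS(3,6)∈J2 [7;1;4]
PS(5,2)∈J2 [7;1;5]
L+ [8;1;5]
C(6,7)∈J2 [8;1;6]
R(6,0)∈J1 [8;2;6]
R(7,4)∈J1 [8;3;6]
C(1,7)∈J2 [8;3;7]
mobility = 21 − 6 − 7 = 8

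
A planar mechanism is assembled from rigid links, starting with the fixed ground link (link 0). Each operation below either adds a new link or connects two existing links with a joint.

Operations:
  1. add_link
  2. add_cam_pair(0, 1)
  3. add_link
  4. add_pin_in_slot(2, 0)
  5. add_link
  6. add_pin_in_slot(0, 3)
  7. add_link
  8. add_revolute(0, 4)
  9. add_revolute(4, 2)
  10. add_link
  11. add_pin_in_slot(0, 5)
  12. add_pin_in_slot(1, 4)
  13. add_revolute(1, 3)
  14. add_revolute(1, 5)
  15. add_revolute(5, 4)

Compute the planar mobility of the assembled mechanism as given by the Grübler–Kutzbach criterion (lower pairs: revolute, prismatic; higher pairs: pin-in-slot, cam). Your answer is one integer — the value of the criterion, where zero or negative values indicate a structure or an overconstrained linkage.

(L,J1,J2)=(1,0,0); link0 fixed
link1: (2,0,0)
C 0-1 [J2]: (2,0,1)
link2: (3,0,1)
PS 2-0 [J2]: (3,0,2)
link3: (4,0,2)
PS 0-3 [J2]: (4,0,3)
link4: (5,0,3)
R 0-4 [J1]: (5,1,3)
R 4-2 [J1]: (5,2,3)
link5: (6,2,3)
PS 0-5 [J2]: (6,2,4)
PS 1-4 [J2]: (6,2,5)
R 1-3 [J1]: (6,3,5)
R 1-5 [J1]: (6,4,5)
R 5-4 [J1]: (6,5,5)
Grübler: 3·5 − 2·5 − 5 = 0

M = 0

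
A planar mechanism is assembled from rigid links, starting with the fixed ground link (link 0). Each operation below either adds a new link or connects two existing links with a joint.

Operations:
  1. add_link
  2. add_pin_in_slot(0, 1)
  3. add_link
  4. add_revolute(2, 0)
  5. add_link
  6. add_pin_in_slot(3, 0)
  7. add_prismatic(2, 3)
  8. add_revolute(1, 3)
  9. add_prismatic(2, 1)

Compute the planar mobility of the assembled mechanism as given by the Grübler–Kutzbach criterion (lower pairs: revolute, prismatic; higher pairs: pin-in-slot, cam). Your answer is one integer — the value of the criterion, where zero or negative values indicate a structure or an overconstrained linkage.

M = -1

L=1 J1=0 J2=0
add link → L=2 J1=0 J2=0
PS@0,1 dof=2 J2 → L=2 J1=0 J2=1
add link → L=3 J1=0 J2=1
R@2,0 dof=1 J1 → L=3 J1=1 J2=1
add link → L=4 J1=1 J2=1
PS@3,0 dof=2 J2 → L=4 J1=1 J2=2
P@2,3 dof=1 J1 → L=4 J1=2 J2=2
R@1,3 dof=1 J1 → L=4 J1=3 J2=2
P@2,1 dof=1 J1 → L=4 J1=4 J2=2
M=3(L−1)−2J1−J2=3·3−2·4−2=-1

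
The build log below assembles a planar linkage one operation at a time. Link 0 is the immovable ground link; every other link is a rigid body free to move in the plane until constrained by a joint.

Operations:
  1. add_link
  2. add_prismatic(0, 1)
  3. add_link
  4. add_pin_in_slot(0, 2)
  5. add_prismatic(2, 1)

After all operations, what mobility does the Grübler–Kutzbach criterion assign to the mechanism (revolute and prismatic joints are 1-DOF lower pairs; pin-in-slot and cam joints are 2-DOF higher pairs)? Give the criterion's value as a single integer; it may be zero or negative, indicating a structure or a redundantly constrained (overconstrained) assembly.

M = 1

L=1 J1=0 J2=0
add link → L=2 J1=0 J2=0
P@0,1 dof=1 J1 → L=2 J1=1 J2=0
add link → L=3 J1=1 J2=0
PS@0,2 dof=2 J2 → L=3 J1=1 J2=1
P@2,1 dof=1 J1 → L=3 J1=2 J2=1
M=3(L−1)−2J1−J2=3·2−2·2−1=1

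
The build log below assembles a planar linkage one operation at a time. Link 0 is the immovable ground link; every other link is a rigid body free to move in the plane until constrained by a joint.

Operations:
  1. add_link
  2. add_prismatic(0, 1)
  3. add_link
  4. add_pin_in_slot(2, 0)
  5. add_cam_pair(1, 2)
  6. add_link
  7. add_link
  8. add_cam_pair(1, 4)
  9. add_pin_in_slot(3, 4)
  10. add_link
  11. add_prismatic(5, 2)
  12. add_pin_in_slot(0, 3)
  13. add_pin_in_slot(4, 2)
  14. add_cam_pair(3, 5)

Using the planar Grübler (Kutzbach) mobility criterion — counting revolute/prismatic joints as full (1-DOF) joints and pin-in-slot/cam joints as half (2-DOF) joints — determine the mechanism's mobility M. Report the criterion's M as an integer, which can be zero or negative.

ground; <1,0,0>
#1 <2,0,0>
P:0↔1 J1 <2,1,0>
#2 <3,1,0>
PS:2↔0 J2 <3,1,1>
C:1↔2 J2 <3,1,2>
#3 <4,1,2>
#4 <5,1,2>
C:1↔4 J2 <5,1,3>
PS:3↔4 J2 <5,1,4>
#5 <6,1,4>
P:5↔2 J1 <6,2,4>
PS:0↔3 J2 <6,2,5>
PS:4↔2 J2 <6,2,6>
C:3↔5 J2 <6,2,7>
3×5 − 2×2 − 1×7 = 4

M = 4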